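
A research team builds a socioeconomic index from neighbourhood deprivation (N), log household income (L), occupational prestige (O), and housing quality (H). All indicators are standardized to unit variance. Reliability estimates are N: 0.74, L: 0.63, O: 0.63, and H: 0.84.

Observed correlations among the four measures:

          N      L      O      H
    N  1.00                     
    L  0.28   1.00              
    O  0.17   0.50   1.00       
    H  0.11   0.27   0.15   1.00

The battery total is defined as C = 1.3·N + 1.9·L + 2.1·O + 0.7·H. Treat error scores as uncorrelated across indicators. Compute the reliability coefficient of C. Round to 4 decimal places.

Var(C) = 1.3² + 1.9² + 2.1² + 0.7² + 2·[2.47·0.28 + 2.73·0.17 + 0.91·0.11 + 3.99·0.50 + 1.33·0.27 + 1.47·0.15] = 10.2 + 7.6608 = 17.8608.
Under uncorrelated errors the observed covariances equal the true-score covariances, so only the own-variance terms attenuate.
True-score variance = [1.3²·0.74 + 1.9²·0.63 + 2.1²·0.63 + 0.7²·0.84] + 7.6608 = 6.7148 + 7.6608 = 14.3756.
Reliability = 14.3756 / 17.8608 = 0.8049.

0.8049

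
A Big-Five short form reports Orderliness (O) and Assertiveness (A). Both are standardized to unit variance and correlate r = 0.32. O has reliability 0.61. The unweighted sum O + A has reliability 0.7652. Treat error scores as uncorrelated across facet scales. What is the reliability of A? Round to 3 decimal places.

Var(O+A) = 2 + 2·0.32 = 2.640.
True-score variance = ρ_O + ρ_A + 2·0.32, so 0.7652 = (0.61 + ρ_A + 0.64) / 2.640.
ρ_A = 0.7652·2.640 − 0.61 − 0.64 = 0.770.

0.770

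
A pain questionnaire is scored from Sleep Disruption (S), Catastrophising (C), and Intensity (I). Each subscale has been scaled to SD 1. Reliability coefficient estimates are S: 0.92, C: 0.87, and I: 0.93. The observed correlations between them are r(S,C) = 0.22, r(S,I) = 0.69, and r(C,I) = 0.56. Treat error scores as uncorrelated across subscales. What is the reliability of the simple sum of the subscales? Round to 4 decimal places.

0.9529

Var(S+C+I) = 3 + 2·[0.22 + 0.69 + 0.56] = 3 + 2.94 = 5.94.
Because errors are independent across components, Cov(Tᵢ,Tⱼ) = Cov(Xᵢ,Xⱼ); the off-diagonal part of the true-score variance is the same as above.
True-score variance = [0.92 + 0.87 + 0.93] + 2.94 = 2.72 + 2.94 = 5.66.
Reliability = 5.66 / 5.94 = 0.9529.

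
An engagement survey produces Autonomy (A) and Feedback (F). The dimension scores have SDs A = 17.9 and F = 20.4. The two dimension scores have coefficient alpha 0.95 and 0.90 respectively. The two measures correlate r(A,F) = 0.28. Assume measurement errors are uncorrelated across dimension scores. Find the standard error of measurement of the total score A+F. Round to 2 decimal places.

Var(total) = 736.57 + 204.49 = 941.06.
True-score variance = 678.933 + 204.49 = 883.423, so reliability = 0.9388.
Error variance = 941.06 − 883.423 = 57.6365; SEM = √57.6365 = 7.59.

7.59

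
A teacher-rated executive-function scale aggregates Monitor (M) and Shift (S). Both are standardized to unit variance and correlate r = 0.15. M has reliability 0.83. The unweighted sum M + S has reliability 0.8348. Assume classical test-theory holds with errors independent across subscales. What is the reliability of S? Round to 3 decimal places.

Var(M+S) = 2 + 2·0.15 = 2.300.
True-score variance = ρ_M + ρ_S + 2·0.15, so 0.8348 = (0.83 + ρ_S + 0.30) / 2.300.
ρ_S = 0.8348·2.300 − 0.83 − 0.30 = 0.790.

0.790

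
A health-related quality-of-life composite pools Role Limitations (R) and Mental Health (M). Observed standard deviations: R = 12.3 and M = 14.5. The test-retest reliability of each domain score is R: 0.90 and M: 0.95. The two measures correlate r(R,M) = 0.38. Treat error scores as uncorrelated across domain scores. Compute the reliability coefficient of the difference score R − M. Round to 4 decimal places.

0.8865

Var(R−M) = 12.3² + 14.5² − 2·12.3·14.5·0.38 = 361.54 − 135.546 = 225.994.
Because errors are independent across components, Cov(Tᵢ,Tⱼ) = Cov(Xᵢ,Xⱼ); the off-diagonal part of the true-score variance is the same as above.
True-score variance = [12.3²·0.90 + 14.5²·0.95] − 135.546 = 335.899 − 135.546 = 200.352.
Reliability = 200.352 / 225.994 = 0.8865.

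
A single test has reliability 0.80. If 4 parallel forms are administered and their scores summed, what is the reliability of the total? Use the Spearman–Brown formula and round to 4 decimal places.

0.9412

ρ_k = kρ / (1 + (k−1)ρ) = 4·0.80 / (1 + 3·0.80) = 3.200 / 3.400 = 0.9412.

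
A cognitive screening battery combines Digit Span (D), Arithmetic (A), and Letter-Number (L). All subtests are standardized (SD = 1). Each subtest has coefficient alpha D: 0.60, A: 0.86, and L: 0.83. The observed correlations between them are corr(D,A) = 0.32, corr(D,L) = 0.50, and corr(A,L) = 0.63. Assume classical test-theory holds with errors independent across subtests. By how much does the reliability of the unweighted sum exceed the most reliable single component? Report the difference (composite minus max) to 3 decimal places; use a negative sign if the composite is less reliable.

Var(sum) = 3 + 2.9 = 5.9; true-score variance = 2.29 + 2.9 = 5.19; composite reliability = 0.8797.
Max component reliability = 0.8600.
Difference = 0.8797 − 0.8600 = 0.020.

0.020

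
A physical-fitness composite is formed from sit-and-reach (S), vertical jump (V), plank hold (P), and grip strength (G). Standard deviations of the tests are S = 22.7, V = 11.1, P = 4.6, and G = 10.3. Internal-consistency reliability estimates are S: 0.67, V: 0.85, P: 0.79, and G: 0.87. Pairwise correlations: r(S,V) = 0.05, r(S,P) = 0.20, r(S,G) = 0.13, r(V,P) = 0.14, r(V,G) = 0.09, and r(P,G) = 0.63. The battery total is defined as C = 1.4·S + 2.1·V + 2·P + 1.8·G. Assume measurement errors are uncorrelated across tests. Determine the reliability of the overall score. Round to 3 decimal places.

Var(C) = 1.4²·22.7² + 2.1²·11.1² + 2²·4.6² + 1.8²·10.3² + 2·[2.94·22.7·11.1·0.05 + 2.8·22.7·4.6·0.20 + 2.52·22.7·10.3·0.13 + 4.2·11.1·4.6·0.14 + 3.78·11.1·10.3·0.09 + 3.6·4.6·10.3·0.63] = 1981.7 + 696.974 = 2678.67.
With uncorrelated errors the cross-covariances are all true-score covariance, so they carry over unchanged; only the diagonal terms shrink to ρᵢσᵢ².
True-score variance = [1.4²·22.7²·0.67 + 2.1²·11.1²·0.85 + 2²·4.6²·0.79 + 1.8²·10.3²·0.87] + 696.974 = 1504.44 + 696.974 = 2201.42.
Reliability = 2201.42 / 2678.67 = 0.822.

0.822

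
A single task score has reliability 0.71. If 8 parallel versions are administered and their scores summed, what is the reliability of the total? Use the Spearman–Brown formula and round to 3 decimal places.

ρ_k = kρ / (1 + (k−1)ρ) = 8·0.71 / (1 + 7·0.71) = 5.680 / 5.970 = 0.951.

0.951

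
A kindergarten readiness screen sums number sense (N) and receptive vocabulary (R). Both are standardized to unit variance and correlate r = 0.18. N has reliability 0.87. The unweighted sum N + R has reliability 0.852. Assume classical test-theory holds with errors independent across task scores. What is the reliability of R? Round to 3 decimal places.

Var(N+R) = 2 + 2·0.18 = 2.360.
True-score variance = ρ_N + ρ_R + 2·0.18, so 0.852 = (0.87 + ρ_R + 0.36) / 2.360.
ρ_R = 0.852·2.360 − 0.87 − 0.36 = 0.781.

0.781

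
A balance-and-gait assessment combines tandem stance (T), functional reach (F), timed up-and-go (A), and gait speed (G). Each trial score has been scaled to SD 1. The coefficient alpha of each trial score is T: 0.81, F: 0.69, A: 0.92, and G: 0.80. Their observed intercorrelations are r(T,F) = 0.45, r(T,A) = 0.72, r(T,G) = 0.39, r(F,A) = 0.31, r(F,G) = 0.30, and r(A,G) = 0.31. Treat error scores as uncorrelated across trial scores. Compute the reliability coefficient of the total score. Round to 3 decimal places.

Var(T+F+A+G) = 4 + 2·[0.45 + 0.72 + 0.39 + 0.31 + 0.30 + 0.31] = 4 + 4.96 = 8.96.
Because errors are independent across components, Cov(Tᵢ,Tⱼ) = Cov(Xᵢ,Xⱼ); the off-diagonal part of the true-score variance is the same as above.
True-score variance = [0.81 + 0.69 + 0.92 + 0.80] + 4.96 = 3.22 + 4.96 = 8.18.
Reliability = 8.18 / 8.96 = 0.913.

0.913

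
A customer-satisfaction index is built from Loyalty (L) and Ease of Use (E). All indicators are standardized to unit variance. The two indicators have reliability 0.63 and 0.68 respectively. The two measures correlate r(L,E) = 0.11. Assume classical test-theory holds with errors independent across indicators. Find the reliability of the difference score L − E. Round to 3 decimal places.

Var(L−E) = 1 + 1 − 2·0.11 = 2 − 0.22 = 1.78.
Because errors are independent across components, Cov(Tᵢ,Tⱼ) = Cov(Xᵢ,Xⱼ); the off-diagonal part of the true-score variance is the same as above.
True-score variance = [0.63 + 0.68] − 0.22 = 1.31 − 0.22 = 1.09.
Reliability = 1.09 / 1.78 = 0.612.

0.612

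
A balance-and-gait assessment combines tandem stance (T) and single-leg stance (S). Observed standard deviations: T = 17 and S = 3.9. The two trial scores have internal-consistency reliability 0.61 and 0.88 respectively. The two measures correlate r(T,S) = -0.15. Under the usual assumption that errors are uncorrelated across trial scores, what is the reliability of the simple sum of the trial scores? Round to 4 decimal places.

Var(T+S) = 17² + 3.9² + 2·[17·3.9·(-0.15)] = 304.21 − 19.89 = 284.32.
Under uncorrelated errors the observed covariances equal the true-score covariances, so only the own-variance terms attenuate.
True-score variance = [17²·0.61 + 3.9²·0.88] − 19.89 = 189.675 − 19.89 = 169.785.
Reliability = 169.785 / 284.32 = 0.5972.

0.5972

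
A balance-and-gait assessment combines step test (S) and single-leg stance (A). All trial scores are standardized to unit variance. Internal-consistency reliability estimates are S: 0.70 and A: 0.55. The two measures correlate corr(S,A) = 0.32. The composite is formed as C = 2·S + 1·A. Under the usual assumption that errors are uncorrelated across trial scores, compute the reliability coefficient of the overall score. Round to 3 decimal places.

Var(C) = 2² + 1 + 2·[2·0.32] = 5 + 1.28 = 6.28.
Under uncorrelated errors the observed covariances equal the true-score covariances, so only the own-variance terms attenuate.
True-score variance = [2²·0.70 + 0.55] + 1.28 = 3.35 + 1.28 = 4.63.
Reliability = 4.63 / 6.28 = 0.737.

0.737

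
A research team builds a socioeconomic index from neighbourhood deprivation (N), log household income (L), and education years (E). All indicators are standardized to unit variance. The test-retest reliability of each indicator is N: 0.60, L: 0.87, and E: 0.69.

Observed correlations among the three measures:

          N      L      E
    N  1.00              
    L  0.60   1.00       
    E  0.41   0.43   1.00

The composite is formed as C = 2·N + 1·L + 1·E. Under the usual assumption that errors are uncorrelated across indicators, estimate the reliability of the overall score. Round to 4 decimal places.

Var(C) = 2² + 1 + 1 + 2·[2·0.60 + 2·0.41 + 0.43] = 6 + 4.9 = 10.9.
With uncorrelated errors the cross-covariances are all true-score covariance, so they carry over unchanged; only the diagonal terms shrink to ρᵢσᵢ².
True-score variance = [2²·0.60 + 0.87 + 0.69] + 4.9 = 3.96 + 4.9 = 8.86.
Reliability = 8.86 / 10.9 = 0.8128.

0.8128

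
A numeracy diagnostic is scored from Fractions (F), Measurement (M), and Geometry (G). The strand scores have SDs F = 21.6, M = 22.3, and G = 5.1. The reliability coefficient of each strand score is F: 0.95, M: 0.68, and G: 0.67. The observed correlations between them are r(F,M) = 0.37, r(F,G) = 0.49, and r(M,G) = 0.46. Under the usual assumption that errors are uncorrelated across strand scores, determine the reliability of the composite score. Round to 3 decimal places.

Var(F+M+G) = 21.6² + 22.3² + 5.1² + 2·[21.6·22.3·0.37 + 21.6·5.1·0.49 + 22.3·5.1·0.46] = 989.86 + 569.032 = 1558.89.
Because errors are independent across components, Cov(Tᵢ,Tⱼ) = Cov(Xᵢ,Xⱼ); the off-diagonal part of the true-score variance is the same as above.
True-score variance = [21.6²·0.95 + 22.3²·0.68 + 5.1²·0.67] + 569.032 = 798.816 + 569.032 = 1367.85.
Reliability = 1367.85 / 1558.89 = 0.877.

0.877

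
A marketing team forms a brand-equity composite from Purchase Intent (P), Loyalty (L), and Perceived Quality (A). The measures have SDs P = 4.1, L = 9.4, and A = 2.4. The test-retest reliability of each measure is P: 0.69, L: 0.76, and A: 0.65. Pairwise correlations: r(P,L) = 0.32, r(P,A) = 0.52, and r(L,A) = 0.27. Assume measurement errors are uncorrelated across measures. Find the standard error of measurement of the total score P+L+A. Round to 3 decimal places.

5.332

Var(total) = 110.93 + 47.0816 = 158.012.
True-score variance = 82.4965 + 47.0816 = 129.578, so reliability = 0.8201.
Error variance = 158.012 − 129.578 = 28.4335; SEM = √28.4335 = 5.332.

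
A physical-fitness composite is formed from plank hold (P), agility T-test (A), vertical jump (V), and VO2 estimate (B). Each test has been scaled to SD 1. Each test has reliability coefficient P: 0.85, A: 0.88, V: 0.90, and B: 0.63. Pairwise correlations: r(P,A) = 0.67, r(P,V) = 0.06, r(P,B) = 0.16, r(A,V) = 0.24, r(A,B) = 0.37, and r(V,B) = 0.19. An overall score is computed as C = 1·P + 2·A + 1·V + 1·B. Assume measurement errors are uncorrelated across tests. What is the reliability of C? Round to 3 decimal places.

0.915

Var(C) = 1 + 2² + 1 + 1 + 2·[2·0.67 + 0.06 + 0.16 + 2·0.24 + 2·0.37 + 0.19] = 7 + 5.94 = 12.94.
Under uncorrelated errors the observed covariances equal the true-score covariances, so only the own-variance terms attenuate.
True-score variance = [0.85 + 2²·0.88 + 0.90 + 0.63] + 5.94 = 5.9 + 5.94 = 11.84.
Reliability = 11.84 / 12.94 = 0.915.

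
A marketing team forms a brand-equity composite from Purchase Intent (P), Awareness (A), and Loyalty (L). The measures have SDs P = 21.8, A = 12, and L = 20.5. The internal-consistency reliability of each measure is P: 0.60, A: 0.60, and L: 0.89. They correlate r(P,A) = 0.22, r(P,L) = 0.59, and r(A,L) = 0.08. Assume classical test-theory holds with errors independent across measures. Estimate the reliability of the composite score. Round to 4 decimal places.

0.8292

Var(P+A+L) = 21.8² + 12² + 20.5² + 2·[21.8·12·0.22 + 21.8·20.5·0.59 + 12·20.5·0.08] = 1039.49 + 681.806 = 1721.3.
Under uncorrelated errors the observed covariances equal the true-score covariances, so only the own-variance terms attenuate.
True-score variance = [21.8²·0.60 + 12²·0.60 + 20.5²·0.89] + 681.806 = 745.567 + 681.806 = 1427.37.
Reliability = 1427.37 / 1721.3 = 0.8292.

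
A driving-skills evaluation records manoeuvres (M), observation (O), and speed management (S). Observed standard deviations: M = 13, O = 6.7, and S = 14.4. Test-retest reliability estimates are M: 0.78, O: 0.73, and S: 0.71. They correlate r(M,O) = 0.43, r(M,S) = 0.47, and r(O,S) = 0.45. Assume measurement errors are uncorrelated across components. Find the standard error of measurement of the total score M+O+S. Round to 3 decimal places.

Var(total) = 421.25 + 337.706 = 758.956.
True-score variance = 311.815 + 337.706 = 649.521, so reliability = 0.8558.
Error variance = 758.956 − 649.521 = 109.435; SEM = √109.435 = 10.461.

10.461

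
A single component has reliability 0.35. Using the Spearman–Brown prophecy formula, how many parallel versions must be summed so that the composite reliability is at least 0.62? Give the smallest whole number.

4

k ≥ ρ*(1−ρ₁)/(ρ₁(1−ρ*)) = 0.62·0.65 / (0.35·0.38) = 3.030.
Smallest integer k = 4.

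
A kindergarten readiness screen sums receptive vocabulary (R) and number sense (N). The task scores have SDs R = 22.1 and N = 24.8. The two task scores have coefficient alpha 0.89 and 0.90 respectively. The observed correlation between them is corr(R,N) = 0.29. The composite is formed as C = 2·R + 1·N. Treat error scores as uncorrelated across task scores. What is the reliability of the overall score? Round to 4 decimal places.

Var(C) = 2²·22.1² + 24.8² + 2·[2·22.1·24.8·0.29] = 2568.68 + 635.773 = 3204.45.
With uncorrelated errors the cross-covariances are all true-score covariance, so they carry over unchanged; only the diagonal terms shrink to ρᵢσᵢ².
True-score variance = [2²·22.1²·0.89 + 24.8²·0.90] + 635.773 = 2292.28 + 635.773 = 2928.05.
Reliability = 2928.05 / 3204.45 = 0.9137.

0.9137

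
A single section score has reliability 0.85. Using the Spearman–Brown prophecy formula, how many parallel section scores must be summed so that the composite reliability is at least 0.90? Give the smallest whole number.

k ≥ ρ*(1−ρ₁)/(ρ₁(1−ρ*)) = 0.90·0.15 / (0.85·0.10) = 1.588.
Smallest integer k = 2.

2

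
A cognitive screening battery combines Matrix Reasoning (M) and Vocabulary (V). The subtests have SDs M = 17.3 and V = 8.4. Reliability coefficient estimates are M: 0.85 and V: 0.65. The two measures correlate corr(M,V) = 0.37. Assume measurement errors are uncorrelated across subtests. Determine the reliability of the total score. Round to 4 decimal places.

0.8542

Var(M+V) = 17.3² + 8.4² + 2·[17.3·8.4·0.37] = 369.85 + 107.537 = 477.387.
With uncorrelated errors the cross-covariances are all true-score covariance, so they carry over unchanged; only the diagonal terms shrink to ρᵢσᵢ².
True-score variance = [17.3²·0.85 + 8.4²·0.65] + 107.537 = 300.26 + 107.537 = 407.797.
Reliability = 407.797 / 477.387 = 0.8542.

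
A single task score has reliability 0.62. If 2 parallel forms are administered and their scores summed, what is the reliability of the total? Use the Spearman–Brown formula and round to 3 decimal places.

0.765

ρ_k = kρ / (1 + (k−1)ρ) = 2·0.62 / (1 + 1·0.62) = 1.240 / 1.620 = 0.765.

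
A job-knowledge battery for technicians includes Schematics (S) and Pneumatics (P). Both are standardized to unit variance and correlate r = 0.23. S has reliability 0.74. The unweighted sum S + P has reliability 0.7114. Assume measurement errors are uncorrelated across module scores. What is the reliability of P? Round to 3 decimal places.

Var(S+P) = 2 + 2·0.23 = 2.460.
True-score variance = ρ_S + ρ_P + 2·0.23, so 0.7114 = (0.74 + ρ_P + 0.46) / 2.460.
ρ_P = 0.7114·2.460 − 0.74 − 0.46 = 0.550.

0.550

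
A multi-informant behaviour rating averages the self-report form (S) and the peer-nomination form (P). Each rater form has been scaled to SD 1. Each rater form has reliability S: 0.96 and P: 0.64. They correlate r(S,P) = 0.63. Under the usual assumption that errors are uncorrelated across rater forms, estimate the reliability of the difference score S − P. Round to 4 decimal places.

0.4595

Var(S−P) = 1 + 1 − 2·0.63 = 2 − 1.26 = 0.74.
Because errors are independent across components, Cov(Tᵢ,Tⱼ) = Cov(Xᵢ,Xⱼ); the off-diagonal part of the true-score variance is the same as above.
True-score variance = [0.96 + 0.64] − 1.26 = 1.6 − 1.26 = 0.34.
Reliability = 0.34 / 0.74 = 0.4595.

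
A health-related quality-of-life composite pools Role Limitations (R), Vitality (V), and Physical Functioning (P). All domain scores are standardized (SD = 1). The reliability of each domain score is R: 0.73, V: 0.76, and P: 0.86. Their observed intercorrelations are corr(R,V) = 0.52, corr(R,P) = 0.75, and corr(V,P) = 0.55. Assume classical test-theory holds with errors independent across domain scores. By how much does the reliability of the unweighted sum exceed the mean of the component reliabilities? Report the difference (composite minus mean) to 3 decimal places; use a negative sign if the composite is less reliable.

Var(sum) = 3 + 3.64 = 6.64; true-score variance = 2.35 + 3.64 = 5.99; composite reliability = 0.9021.
Mean component reliability = 0.7833.
Difference = 0.9021 − 0.7833 = 0.119.

0.119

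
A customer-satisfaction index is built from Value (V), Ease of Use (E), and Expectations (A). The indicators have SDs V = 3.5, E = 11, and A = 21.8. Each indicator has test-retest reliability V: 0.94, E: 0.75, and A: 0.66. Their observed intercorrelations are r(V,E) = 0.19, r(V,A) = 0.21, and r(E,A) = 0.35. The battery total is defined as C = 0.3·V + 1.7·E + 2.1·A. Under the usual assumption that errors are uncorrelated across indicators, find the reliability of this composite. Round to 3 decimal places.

Var(C) = 0.3²·3.5² + 1.7²·11² + 2.1²·21.8² + 2·[0.51·3.5·11·0.19 + 0.63·3.5·21.8·0.21 + 3.57·11·21.8·0.35] = 2446.6 + 626.91 = 3073.51.
Under uncorrelated errors the observed covariances equal the true-score covariances, so only the own-variance terms attenuate.
True-score variance = [0.3²·3.5²·0.94 + 1.7²·11²·0.75 + 2.1²·21.8²·0.66] + 626.91 = 1646.54 + 626.91 = 2273.45.
Reliability = 2273.45 / 3073.51 = 0.740.

0.740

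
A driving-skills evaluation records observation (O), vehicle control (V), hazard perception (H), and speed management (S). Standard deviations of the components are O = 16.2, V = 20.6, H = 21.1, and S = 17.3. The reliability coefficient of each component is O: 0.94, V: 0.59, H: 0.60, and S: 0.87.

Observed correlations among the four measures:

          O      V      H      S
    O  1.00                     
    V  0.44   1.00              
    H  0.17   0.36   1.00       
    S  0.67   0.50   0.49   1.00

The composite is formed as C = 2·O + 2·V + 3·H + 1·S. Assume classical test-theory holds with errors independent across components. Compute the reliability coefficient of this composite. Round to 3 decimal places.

Var(C) = 2²·16.2² + 2²·20.6² + 3²·21.1² + 17.3² + 2·[4·16.2·20.6·0.44 + 6·16.2·21.1·0.17 + 2·16.2·17.3·0.67 + 6·20.6·21.1·0.36 + 2·20.6·17.3·0.50 + 3·21.1·17.3·0.49] = 7053.38 + 6286.78 = 13340.2.
With uncorrelated errors the cross-covariances are all true-score covariance, so they carry over unchanged; only the diagonal terms shrink to ρᵢσᵢ².
True-score variance = [2²·16.2²·0.94 + 2²·20.6²·0.59 + 3²·21.1²·0.60 + 17.3²·0.87] + 6286.78 = 4652.78 + 6286.78 = 10939.6.
Reliability = 10939.6 / 13340.2 = 0.820.

0.820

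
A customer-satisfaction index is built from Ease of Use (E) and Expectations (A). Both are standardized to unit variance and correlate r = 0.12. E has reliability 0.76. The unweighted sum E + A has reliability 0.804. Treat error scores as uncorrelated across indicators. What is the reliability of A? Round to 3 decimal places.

0.801

Var(E+A) = 2 + 2·0.12 = 2.240.
True-score variance = ρ_E + ρ_A + 2·0.12, so 0.804 = (0.76 + ρ_A + 0.24) / 2.240.
ρ_A = 0.804·2.240 − 0.76 − 0.24 = 0.801.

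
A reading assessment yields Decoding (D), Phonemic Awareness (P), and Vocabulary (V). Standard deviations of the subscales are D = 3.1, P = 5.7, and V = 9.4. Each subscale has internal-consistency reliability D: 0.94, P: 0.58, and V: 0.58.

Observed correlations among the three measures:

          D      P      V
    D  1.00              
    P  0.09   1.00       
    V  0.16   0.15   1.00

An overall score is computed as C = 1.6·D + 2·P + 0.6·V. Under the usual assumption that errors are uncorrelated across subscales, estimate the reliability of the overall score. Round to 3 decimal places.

Var(C) = 1.6²·3.1² + 2²·5.7² + 0.6²·9.4² + 2·[3.2·3.1·5.7·0.09 + 0.96·3.1·9.4·0.16 + 1.2·5.7·9.4·0.15] = 186.371 + 38.4185 = 224.79.
Under uncorrelated errors the observed covariances equal the true-score covariances, so only the own-variance terms attenuate.
True-score variance = [1.6²·3.1²·0.94 + 2²·5.7²·0.58 + 0.6²·9.4²·0.58] + 38.4185 = 116.952 + 38.4185 = 155.37.
Reliability = 155.37 / 224.79 = 0.691.

0.691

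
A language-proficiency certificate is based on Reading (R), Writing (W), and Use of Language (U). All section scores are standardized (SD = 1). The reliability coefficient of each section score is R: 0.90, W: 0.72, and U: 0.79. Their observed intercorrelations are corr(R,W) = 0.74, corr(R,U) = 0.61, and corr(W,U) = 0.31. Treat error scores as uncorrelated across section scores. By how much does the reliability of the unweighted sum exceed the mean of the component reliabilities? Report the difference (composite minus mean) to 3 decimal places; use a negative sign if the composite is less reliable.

0.103

Var(sum) = 3 + 3.32 = 6.32; true-score variance = 2.41 + 3.32 = 5.73; composite reliability = 0.9066.
Mean component reliability = 0.8033.
Difference = 0.9066 − 0.8033 = 0.103.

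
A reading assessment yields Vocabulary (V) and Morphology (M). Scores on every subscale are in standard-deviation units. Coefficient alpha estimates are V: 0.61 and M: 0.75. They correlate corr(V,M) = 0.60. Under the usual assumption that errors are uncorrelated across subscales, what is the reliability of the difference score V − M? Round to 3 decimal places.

0.200

Var(V−M) = 1 + 1 − 2·0.60 = 2 − 1.2 = 0.8.
Under uncorrelated errors the observed covariances equal the true-score covariances, so only the own-variance terms attenuate.
True-score variance = [0.61 + 0.75] − 1.2 = 1.36 − 1.2 = 0.16.
Reliability = 0.16 / 0.8 = 0.200.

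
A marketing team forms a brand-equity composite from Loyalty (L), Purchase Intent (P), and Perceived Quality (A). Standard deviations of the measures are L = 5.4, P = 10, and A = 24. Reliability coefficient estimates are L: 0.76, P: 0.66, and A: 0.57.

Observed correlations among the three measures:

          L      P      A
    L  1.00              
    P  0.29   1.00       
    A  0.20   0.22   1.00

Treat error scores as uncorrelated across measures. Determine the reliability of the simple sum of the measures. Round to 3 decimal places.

Var(L+P+A) = 5.4² + 10² + 24² + 2·[5.4·10·0.29 + 5.4·24·0.20 + 10·24·0.22] = 705.16 + 188.76 = 893.92.
Under uncorrelated errors the observed covariances equal the true-score covariances, so only the own-variance terms attenuate.
True-score variance = [5.4²·0.76 + 10²·0.66 + 24²·0.57] + 188.76 = 416.482 + 188.76 = 605.242.
Reliability = 605.242 / 893.92 = 0.677.

0.677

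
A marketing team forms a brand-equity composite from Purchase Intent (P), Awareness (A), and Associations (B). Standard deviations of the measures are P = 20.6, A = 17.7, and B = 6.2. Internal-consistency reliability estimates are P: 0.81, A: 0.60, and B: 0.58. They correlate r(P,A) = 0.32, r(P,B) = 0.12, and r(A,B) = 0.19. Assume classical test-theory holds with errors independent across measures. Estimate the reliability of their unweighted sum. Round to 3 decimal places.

Var(P+A+B) = 20.6² + 17.7² + 6.2² + 2·[20.6·17.7·0.32 + 20.6·6.2·0.12 + 17.7·6.2·0.19] = 776.09 + 305.711 = 1081.8.
Because errors are independent across components, Cov(Tᵢ,Tⱼ) = Cov(Xᵢ,Xⱼ); the off-diagonal part of the true-score variance is the same as above.
True-score variance = [20.6²·0.81 + 17.7²·0.60 + 6.2²·0.58] + 305.711 = 554.001 + 305.711 = 859.712.
Reliability = 859.712 / 1081.8 = 0.795.

0.795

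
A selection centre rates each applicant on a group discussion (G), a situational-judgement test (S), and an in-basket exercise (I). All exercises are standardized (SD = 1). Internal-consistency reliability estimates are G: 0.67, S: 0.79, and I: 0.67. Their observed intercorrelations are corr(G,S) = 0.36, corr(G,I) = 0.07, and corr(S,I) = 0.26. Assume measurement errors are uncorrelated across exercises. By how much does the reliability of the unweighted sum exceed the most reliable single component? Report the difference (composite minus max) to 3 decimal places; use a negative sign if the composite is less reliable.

Var(sum) = 3 + 1.38 = 4.38; true-score variance = 2.13 + 1.38 = 3.51; composite reliability = 0.8014.
Max component reliability = 0.7900.
Difference = 0.8014 − 0.7900 = 0.011.

0.011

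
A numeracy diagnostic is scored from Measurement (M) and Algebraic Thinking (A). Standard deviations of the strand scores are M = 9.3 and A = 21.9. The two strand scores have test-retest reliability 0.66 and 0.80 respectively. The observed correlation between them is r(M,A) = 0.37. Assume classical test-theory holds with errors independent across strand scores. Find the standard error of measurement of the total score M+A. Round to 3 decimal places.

Var(total) = 566.1 + 150.716 = 716.816.
True-score variance = 440.771 + 150.716 = 591.487, so reliability = 0.8252.
Error variance = 716.816 − 591.487 = 125.329; SEM = √125.329 = 11.195.

11.195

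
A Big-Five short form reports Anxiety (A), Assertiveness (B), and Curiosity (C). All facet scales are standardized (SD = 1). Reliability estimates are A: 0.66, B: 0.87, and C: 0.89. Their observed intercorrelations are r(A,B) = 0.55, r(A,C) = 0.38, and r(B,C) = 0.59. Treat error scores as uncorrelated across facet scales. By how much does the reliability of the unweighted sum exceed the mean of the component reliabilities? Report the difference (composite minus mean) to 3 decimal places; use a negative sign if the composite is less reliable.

Var(sum) = 3 + 3.04 = 6.04; true-score variance = 2.42 + 3.04 = 5.46; composite reliability = 0.9040.
Mean component reliability = 0.8067.
Difference = 0.9040 − 0.8067 = 0.097.

0.097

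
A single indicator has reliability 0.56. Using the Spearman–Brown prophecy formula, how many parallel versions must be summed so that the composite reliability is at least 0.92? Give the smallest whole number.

k ≥ ρ*(1−ρ₁)/(ρ₁(1−ρ*)) = 0.92·0.44 / (0.56·0.08) = 9.036.
Smallest integer k = 10.

10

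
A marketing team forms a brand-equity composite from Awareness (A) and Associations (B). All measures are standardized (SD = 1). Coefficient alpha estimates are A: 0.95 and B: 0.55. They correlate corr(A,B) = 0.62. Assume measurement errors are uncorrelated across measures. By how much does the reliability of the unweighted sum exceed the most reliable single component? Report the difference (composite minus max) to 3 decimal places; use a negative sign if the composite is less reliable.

-0.104

Var(sum) = 2 + 1.24 = 3.24; true-score variance = 1.5 + 1.24 = 2.74; composite reliability = 0.8457.
Max component reliability = 0.9500.
Difference = 0.8457 − 0.9500 = -0.104.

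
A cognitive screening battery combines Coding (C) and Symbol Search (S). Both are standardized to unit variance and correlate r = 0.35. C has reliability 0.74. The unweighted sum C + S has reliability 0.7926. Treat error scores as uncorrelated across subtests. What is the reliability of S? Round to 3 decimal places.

0.700

Var(C+S) = 2 + 2·0.35 = 2.700.
True-score variance = ρ_C + ρ_S + 2·0.35, so 0.7926 = (0.74 + ρ_S + 0.70) / 2.700.
ρ_S = 0.7926·2.700 − 0.74 − 0.70 = 0.700.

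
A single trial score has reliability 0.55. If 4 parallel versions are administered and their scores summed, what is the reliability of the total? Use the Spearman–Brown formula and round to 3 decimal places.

ρ_k = kρ / (1 + (k−1)ρ) = 4·0.55 / (1 + 3·0.55) = 2.200 / 2.650 = 0.830.

0.830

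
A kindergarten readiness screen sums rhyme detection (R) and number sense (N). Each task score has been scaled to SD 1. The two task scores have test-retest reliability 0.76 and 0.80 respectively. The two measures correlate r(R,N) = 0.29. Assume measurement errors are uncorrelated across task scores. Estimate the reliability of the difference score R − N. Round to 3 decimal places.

Var(R−N) = 1 + 1 − 2·0.29 = 2 − 0.58 = 1.42.
Under uncorrelated errors the observed covariances equal the true-score covariances, so only the own-variance terms attenuate.
True-score variance = [0.76 + 0.80] − 0.58 = 1.56 − 0.58 = 0.98.
Reliability = 0.98 / 1.42 = 0.690.

0.690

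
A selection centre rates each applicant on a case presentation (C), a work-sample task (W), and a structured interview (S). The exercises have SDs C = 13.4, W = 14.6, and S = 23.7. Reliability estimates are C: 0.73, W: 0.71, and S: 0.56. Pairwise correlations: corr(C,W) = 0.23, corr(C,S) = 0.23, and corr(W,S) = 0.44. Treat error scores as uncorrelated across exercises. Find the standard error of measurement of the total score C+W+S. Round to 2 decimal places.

Var(total) = 954.41 + 540.579 = 1494.99.
True-score variance = 596.969 + 540.579 = 1137.55, so reliability = 0.7609.
Error variance = 1494.99 − 1137.55 = 357.441; SEM = √357.441 = 18.91.

18.91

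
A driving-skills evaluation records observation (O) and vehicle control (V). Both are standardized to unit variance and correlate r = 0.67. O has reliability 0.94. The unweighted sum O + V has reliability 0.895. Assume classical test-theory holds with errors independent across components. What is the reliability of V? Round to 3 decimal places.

0.709

Var(O+V) = 2 + 2·0.67 = 3.340.
True-score variance = ρ_O + ρ_V + 2·0.67, so 0.895 = (0.94 + ρ_V + 1.34) / 3.340.
ρ_V = 0.895·3.340 − 0.94 − 1.34 = 0.709.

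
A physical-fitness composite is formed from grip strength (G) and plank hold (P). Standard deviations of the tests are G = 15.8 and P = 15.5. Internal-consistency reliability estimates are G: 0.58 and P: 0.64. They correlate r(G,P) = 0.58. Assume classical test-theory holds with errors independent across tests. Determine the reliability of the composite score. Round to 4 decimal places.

Var(G+P) = 15.8² + 15.5² + 2·[15.8·15.5·0.58] = 489.89 + 284.084 = 773.974.
Under uncorrelated errors the observed covariances equal the true-score covariances, so only the own-variance terms attenuate.
True-score variance = [15.8²·0.58 + 15.5²·0.64] + 284.084 = 298.551 + 284.084 = 582.635.
Reliability = 582.635 / 773.974 = 0.7528.

0.7528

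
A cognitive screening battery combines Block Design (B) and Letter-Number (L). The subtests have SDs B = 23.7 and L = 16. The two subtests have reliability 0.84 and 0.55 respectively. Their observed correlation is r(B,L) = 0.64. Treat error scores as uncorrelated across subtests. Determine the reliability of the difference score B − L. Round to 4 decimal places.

Var(B−L) = 23.7² + 16² − 2·23.7·16·0.64 = 817.69 − 485.376 = 332.314.
Because errors are independent across components, Cov(Tᵢ,Tⱼ) = Cov(Xᵢ,Xⱼ); the off-diagonal part of the true-score variance is the same as above.
True-score variance = [23.7²·0.84 + 16²·0.55] − 485.376 = 612.62 − 485.376 = 127.244.
Reliability = 127.244 / 332.314 = 0.3829.

0.3829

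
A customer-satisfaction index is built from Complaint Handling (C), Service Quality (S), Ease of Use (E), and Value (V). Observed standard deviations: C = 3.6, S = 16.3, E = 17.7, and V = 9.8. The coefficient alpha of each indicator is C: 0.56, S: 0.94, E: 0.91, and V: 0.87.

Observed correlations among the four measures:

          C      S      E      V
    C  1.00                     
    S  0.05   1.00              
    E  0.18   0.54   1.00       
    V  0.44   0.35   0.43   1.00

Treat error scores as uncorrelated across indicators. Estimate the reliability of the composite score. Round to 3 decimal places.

0.953

Var(C+S+E+V) = 3.6² + 16.3² + 17.7² + 9.8² + 2·[3.6·16.3·0.05 + 3.6·17.7·0.18 + 3.6·9.8·0.44 + 16.3·17.7·0.54 + 16.3·9.8·0.35 + 17.7·9.8·0.43] = 687.98 + 632.438 = 1320.42.
Under uncorrelated errors the observed covariances equal the true-score covariances, so only the own-variance terms attenuate.
True-score variance = [3.6²·0.56 + 16.3²·0.94 + 17.7²·0.91 + 9.8²·0.87] + 632.438 = 625.655 + 632.438 = 1258.09.
Reliability = 1258.09 / 1320.42 = 0.953.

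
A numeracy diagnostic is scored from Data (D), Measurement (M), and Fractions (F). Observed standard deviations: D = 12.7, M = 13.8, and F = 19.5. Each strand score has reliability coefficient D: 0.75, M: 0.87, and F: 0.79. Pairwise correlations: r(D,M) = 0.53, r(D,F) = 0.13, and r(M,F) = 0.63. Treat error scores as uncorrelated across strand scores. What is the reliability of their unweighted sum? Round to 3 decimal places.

Var(D+M+F) = 12.7² + 13.8² + 19.5² + 2·[12.7·13.8·0.53 + 12.7·19.5·0.13 + 13.8·19.5·0.63] = 731.98 + 589.231 = 1321.21.
Under uncorrelated errors the observed covariances equal the true-score covariances, so only the own-variance terms attenuate.
True-score variance = [12.7²·0.75 + 13.8²·0.87 + 19.5²·0.79] + 589.231 = 587.048 + 589.231 = 1176.28.
Reliability = 1176.28 / 1321.21 = 0.890.

0.890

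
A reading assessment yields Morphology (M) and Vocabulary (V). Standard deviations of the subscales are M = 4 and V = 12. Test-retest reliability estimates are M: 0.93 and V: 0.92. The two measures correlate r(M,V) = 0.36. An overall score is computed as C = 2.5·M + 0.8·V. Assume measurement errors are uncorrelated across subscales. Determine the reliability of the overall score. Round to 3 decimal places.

0.945

Var(C) = 2.5²·4² + 0.8²·12² + 2·[2·4·12·0.36] = 192.16 + 69.12 = 261.28.
Under uncorrelated errors the observed covariances equal the true-score covariances, so only the own-variance terms attenuate.
True-score variance = [2.5²·4²·0.93 + 0.8²·12²·0.92] + 69.12 = 177.787 + 69.12 = 246.907.
Reliability = 246.907 / 261.28 = 0.945.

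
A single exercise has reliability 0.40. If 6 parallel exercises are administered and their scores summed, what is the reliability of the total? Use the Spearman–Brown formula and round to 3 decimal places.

0.800

ρ_k = kρ / (1 + (k−1)ρ) = 6·0.40 / (1 + 5·0.40) = 2.400 / 3.000 = 0.800.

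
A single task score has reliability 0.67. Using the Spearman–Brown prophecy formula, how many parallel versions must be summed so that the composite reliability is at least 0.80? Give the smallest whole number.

2

k ≥ ρ*(1−ρ₁)/(ρ₁(1−ρ*)) = 0.80·0.33 / (0.67·0.20) = 1.970.
Smallest integer k = 2.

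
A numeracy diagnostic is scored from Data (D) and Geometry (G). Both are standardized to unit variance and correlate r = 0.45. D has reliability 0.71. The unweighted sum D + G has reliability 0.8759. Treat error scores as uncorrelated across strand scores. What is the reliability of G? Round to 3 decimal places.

Var(D+G) = 2 + 2·0.45 = 2.900.
True-score variance = ρ_D + ρ_G + 2·0.45, so 0.8759 = (0.71 + ρ_G + 0.90) / 2.900.
ρ_G = 0.8759·2.900 − 0.71 − 0.90 = 0.930.

0.930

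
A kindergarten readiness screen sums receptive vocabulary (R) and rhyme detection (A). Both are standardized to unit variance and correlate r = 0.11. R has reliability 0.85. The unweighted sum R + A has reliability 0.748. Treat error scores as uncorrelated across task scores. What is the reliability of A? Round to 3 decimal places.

Var(R+A) = 2 + 2·0.11 = 2.220.
True-score variance = ρ_R + ρ_A + 2·0.11, so 0.748 = (0.85 + ρ_A + 0.22) / 2.220.
ρ_A = 0.748·2.220 − 0.85 − 0.22 = 0.591.

0.591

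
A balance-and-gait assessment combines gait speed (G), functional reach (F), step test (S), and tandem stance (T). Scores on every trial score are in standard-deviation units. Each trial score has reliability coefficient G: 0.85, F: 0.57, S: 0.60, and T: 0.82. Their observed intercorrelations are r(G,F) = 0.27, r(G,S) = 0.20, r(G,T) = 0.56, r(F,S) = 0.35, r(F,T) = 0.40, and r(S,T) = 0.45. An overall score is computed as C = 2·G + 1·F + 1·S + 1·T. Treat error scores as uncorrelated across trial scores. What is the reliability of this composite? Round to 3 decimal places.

0.881

Var(C) = 2² + 1 + 1 + 1 + 2·[2·0.27 + 2·0.20 + 2·0.56 + 0.35 + 0.40 + 0.45] = 7 + 6.52 = 13.52.
With uncorrelated errors the cross-covariances are all true-score covariance, so they carry over unchanged; only the diagonal terms shrink to ρᵢσᵢ².
True-score variance = [2²·0.85 + 0.57 + 0.60 + 0.82] + 6.52 = 5.39 + 6.52 = 11.91.
Reliability = 11.91 / 13.52 = 0.881.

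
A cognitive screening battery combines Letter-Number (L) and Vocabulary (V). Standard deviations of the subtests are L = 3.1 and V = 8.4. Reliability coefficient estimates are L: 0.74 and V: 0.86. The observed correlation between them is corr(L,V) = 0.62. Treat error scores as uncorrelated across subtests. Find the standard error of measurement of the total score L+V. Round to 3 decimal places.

3.518

Var(total) = 80.17 + 32.2896 = 112.46.
True-score variance = 67.793 + 32.2896 = 100.083, so reliability = 0.8899.
Error variance = 112.46 − 100.083 = 12.377; SEM = √12.377 = 3.518.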